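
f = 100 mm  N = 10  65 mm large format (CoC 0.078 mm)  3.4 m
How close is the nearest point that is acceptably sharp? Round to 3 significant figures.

2.70 m

Hyperfocal distance H = f²/(N·c) + f = 100²/(10 × 0.078) + 100 = 10000/0.78 + 100 ≈ 12920.5 mm ≈ 12.92 m.
Near limit Dn = s·(H − f)/(H + s − 2f) = 3400 × (12920.5 − 100) / (12920.5 + 3400 − 2 × 100) = 3400 × 12820.5 / 16120.5 ≈ 2704.0 mm ≈ 2.70 m.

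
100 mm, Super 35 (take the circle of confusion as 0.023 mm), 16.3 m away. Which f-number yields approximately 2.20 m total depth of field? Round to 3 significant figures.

f/1.80

Write h = H − f = f²/(N·c). The thin-lens limits are Dn = s·h/(h + (s−f)) and Df = s·h/(h − (s−f)), so DoF = Df − Dn = 2·s·(s−f)·h / (h² − (s−f)²).
That is a quadratic in h: DoF·h² − 2·s·(s−f)·h − DoF·(s−f)² = 0 ⇒ h = (s−f)·(s + √(s² + DoF²)) / DoF = 16200 × (16300 + √(16300² + 2200²)) / 2200 = 16200 × (16300 + 16447.8) / 2200 ≈ 241143 mm.
Then N = f²/(c·h) = 100² / (0.023 × 241143) = 10000 / 5546.3 ≈ 1.80.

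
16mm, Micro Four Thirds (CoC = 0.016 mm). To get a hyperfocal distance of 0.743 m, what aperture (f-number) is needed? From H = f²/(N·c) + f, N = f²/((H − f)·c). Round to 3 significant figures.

Rearrange H = f²/(N·c) + f for N: N = f² / ((H − f)·c).
N = 16² / ((743 − 16) × 0.016) = 256 / 11.63 ≈ 22.

f/22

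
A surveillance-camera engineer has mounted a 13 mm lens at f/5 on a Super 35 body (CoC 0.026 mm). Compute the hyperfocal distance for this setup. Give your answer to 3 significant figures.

Hyperfocal distance H = f²/(N·c) + f = 13²/(5 × 0.026) + 13 = 169/0.13 + 13 ≈ 1313.0 mm ≈ 1.31 m.

1.31 m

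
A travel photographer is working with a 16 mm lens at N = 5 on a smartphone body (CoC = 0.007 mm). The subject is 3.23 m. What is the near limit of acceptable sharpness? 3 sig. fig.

Hyperfocal distance H = f²/(N·c) + f = 16²/(5 × 0.007) + 16 = 256/0.035 + 16 ≈ 7330.3 mm ≈ 7.330 m.
Near limit Dn = s·(H − f)/(H + s − 2f) = 3230 × (7330.3 − 16) / (7330.3 + 3230 − 2 × 16) = 3230 × 7314.3 / 10528.3 ≈ 2244.0 mm ≈ 2.24 m.

2.24 m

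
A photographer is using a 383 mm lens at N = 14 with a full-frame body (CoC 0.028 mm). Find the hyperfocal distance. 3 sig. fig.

Hyperfocal distance H = f²/(N·c) + f = 383²/(14 × 0.028) + 383 = 146689/0.392 + 383 ≈ 374589.6 mm ≈ 375 m.

375 m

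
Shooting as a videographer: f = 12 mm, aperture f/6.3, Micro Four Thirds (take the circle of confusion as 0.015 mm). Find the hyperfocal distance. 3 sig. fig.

Hyperfocal distance H = f²/(N·c) + f = 12²/(6.3 × 0.015) + 12 = 144/0.0945 + 12 ≈ 1535.8 mm ≈ 1.54 m.

1.54 m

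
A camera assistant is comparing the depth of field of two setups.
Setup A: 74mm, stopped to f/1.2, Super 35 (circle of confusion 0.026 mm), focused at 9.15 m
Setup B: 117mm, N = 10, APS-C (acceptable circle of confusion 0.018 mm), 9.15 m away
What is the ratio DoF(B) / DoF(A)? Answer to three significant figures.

Setup A: H = 74²/(1.2×0.026) + 74 ≈ 175586.8 mm; DoF = Df − Dn = 9648.96 − 8700.11 ≈ 948.85 mm.
Setup B: H = 117²/(10×0.018) + 117 ≈ 76167.0 mm; DoF = Df − Dn = 10383.3 − 8178.6 ≈ 2204.7 mm.
Ratio = 2204.7 / 948.85 ≈ 2.32.

2.32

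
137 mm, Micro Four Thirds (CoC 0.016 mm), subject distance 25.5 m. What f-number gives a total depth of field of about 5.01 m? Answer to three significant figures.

Write h = H − f = f²/(N·c). The thin-lens limits are Dn = s·h/(h + (s−f)) and Df = s·h/(h − (s−f)), so DoF = Df − Dn = 2·s·(s−f)·h / (h² − (s−f)²).
That is a quadratic in h: DoF·h² − 2·s·(s−f)·h − DoF·(s−f)² = 0 ⇒ h = (s−f)·(s + √(s² + DoF²)) / DoF = 25363 × (25500 + √(25500² + 5010²)) / 5010 = 25363 × (25500 + 25987.5) / 5010 ≈ 260654 mm.
Then N = f²/(c·h) = 137² / (0.016 × 260654) = 18769 / 4170.5 ≈ 4.50.

f/4.50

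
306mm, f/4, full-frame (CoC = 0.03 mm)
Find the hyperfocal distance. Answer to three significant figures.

Hyperfocal distance H = f²/(N·c) + f = 306²/(4 × 0.03) + 306 = 93636/0.12 + 306 ≈ 780606.0 mm ≈ 781 m.

781 m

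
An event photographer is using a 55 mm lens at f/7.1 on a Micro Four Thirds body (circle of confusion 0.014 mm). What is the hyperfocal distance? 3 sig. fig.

Hyperfocal distance H = f²/(N·c) + f = 55²/(7.1 × 0.014) + 55 = 3025/0.0994 + 55 ≈ 30487.6 mm ≈ 30.5 m.

30.5 m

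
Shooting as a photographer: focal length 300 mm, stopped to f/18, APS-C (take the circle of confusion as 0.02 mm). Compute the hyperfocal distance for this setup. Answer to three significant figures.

250 m

Hyperfocal distance H = f²/(N·c) + f = 300²/(18 × 0.02) + 300 = 90000/0.36 + 300 ≈ 250300.0 mm ≈ 250 m.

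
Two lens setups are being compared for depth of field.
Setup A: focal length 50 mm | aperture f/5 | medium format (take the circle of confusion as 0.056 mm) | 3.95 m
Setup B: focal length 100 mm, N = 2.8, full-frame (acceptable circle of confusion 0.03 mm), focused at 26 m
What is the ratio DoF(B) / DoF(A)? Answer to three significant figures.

2.78

Setup A: H = 50²/(5×0.056) + 50 ≈ 8978.6 mm; DoF = Df − Dn = 7013.5 − 2749.2 ≈ 4264.3 mm.
Setup B: H = 100²/(2.8×0.03) + 100 ≈ 119147.6 mm; DoF = Df − Dn = 33229 − 21354 ≈ 11875 mm.
Ratio = 11875 / 4264.3 ≈ 2.78.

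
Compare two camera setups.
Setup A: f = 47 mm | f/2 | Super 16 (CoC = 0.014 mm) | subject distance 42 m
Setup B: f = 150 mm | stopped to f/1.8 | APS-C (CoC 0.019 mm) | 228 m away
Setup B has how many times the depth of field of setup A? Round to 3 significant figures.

Setup A: H = 47²/(2×0.014) + 47 ≈ 78939.9 mm; DoF = Df − Dn = 89700 − 27419 ≈ 62281 mm.
Setup B: H = 150²/(1.8×0.019) + 150 ≈ 658044.7 mm; DoF = Df − Dn = 348801 − 169349 ≈ 179452 mm.
Ratio = 179452 / 62281 ≈ 2.88.

2.88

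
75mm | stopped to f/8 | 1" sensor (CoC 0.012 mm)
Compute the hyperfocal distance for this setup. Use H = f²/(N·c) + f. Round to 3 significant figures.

Hyperfocal distance H = f²/(N·c) + f = 75²/(8 × 0.012) + 75 = 5625/0.096 + 75 ≈ 58668.8 mm ≈ 58.7 m.

58.7 m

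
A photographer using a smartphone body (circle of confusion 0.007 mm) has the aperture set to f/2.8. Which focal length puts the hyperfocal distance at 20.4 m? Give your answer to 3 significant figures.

From H = f²/(N·c) + f, with f ≪ H: f ≈ √(H·N·c) = √(20400 × 2.8 × 0.007) = √399.84 ≈ 20.00 mm.
The +f correction barely moves this — solving exactly, f² + N·c·f − N·c·H = 0 ⇒ f = (−N·c + √((N·c)² + 4·N·c·H))/2 = (−0.0196 + √1599.4)/2 ≈ 19.986 mm, so f ≈ 20.0 mm.

20.0 mm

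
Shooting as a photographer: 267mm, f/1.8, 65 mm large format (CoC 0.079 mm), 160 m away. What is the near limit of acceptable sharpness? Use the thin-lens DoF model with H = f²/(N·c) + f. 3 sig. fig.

Hyperfocal distance H = f²/(N·c) + f = 267²/(1.8 × 0.079) + 267 = 71289/0.1422 + 267 ≈ 501596.1 mm ≈ 501.6 m.
Near limit Dn = s·(H − f)/(H + s − 2f) = 160000 × (501596.1 − 267) / (501596.1 + 160000 − 2 × 267) = 160000 × 501329.1 / 661062.1 ≈ 121339 mm ≈ 121 m.

121 m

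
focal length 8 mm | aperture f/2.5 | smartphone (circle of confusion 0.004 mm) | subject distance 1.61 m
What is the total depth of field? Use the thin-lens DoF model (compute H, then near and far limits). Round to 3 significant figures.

0.860 m

Hyperfocal distance H = f²/(N·c) + f = 8²/(2.5 × 0.004) + 8 = 64/0.01 + 8 ≈ 6408.0 mm ≈ 6.408 m.
Near limit Dn = s·(H − f)/(H + s − 2f) = 1610 × (6408.0 − 8) / (6408.0 + 1610 − 2 × 8) = 1610 × 6400.0 / 8002.0 ≈ 1287.68 mm.
Far limit Df = s·(H − f)/(H − s) = 1610 × (6408.0 − 8) / (6408.0 − 1610) = 1610 × 6400.0 / 4798.0 ≈ 2147.56 mm.
Depth of field = Df − Dn = 2147.56 − 1287.68 ≈ 859.88 mm ≈ 0.860 m.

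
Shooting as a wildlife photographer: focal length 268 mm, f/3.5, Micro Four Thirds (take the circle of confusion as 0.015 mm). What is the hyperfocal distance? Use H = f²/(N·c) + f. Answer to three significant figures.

Hyperfocal distance H = f²/(N·c) + f = 268²/(3.5 × 0.015) + 268 = 71824/0.0525 + 268 ≈ 1368344.2 mm ≈ 1370 m.

1370 m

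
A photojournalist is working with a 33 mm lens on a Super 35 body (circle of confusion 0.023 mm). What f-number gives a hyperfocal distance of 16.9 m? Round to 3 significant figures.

f/2.81

Rearrange H = f²/(N·c) + f for N: N = f² / ((H − f)·c).
N = 33² / ((16900 − 33) × 0.023) = 1089 / 387.9 ≈ 2.81.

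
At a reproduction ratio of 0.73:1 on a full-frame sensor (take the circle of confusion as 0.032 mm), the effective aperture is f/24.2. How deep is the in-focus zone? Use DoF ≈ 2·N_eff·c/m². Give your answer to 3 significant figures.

2.91 mm

At magnification m, DoF ≈ 2·N_eff·c/m² = 2 × 24.2 × 0.032 / 0.73² = 1.549 / 0.5329 ≈ 2.91 mm.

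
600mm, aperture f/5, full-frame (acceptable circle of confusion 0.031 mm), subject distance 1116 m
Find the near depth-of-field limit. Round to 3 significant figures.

Hyperfocal distance H = f²/(N·c) + f = 600²/(5 × 0.031) + 600 = 360000/0.155 + 600 ≈ 2323180.6 mm ≈ 2323 m.
Near limit Dn = s·(H − f)/(H + s − 2f) = 1116000 × (2323180.6 − 600) / (2323180.6 + 1116000 − 2 × 600) = 1116000 × 2322580.6 / 3437980.6 ≈ 753931 mm ≈ 754 m.

754 m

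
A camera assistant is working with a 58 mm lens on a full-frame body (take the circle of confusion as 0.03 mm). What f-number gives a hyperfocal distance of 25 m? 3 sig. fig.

Rearrange H = f²/(N·c) + f for N: N = f² / ((H − f)·c).
N = 58² / ((25000 − 58) × 0.03) = 3364 / 748.3 ≈ 4.50.

f/4.50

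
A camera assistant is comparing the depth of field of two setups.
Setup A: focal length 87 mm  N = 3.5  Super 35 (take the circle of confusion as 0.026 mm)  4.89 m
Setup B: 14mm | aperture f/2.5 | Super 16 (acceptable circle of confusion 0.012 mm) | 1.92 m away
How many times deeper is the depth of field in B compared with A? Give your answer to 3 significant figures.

2.16

Setup A: H = 87²/(3.5×0.026) + 87 ≈ 83262.8 mm; DoF = Df − Dn = 5189.68 − 4623.04 ≈ 566.64 mm.
Setup B: H = 14²/(2.5×0.012) + 14 ≈ 6547.3 mm; DoF = Df − Dn = 2710.8 − 1486.4 ≈ 1224.4 mm.
Ratio = 1224.4 / 566.64 ≈ 2.16.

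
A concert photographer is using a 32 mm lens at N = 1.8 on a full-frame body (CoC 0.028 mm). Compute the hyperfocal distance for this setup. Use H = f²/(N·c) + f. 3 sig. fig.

20.3 m

Hyperfocal distance H = f²/(N·c) + f = 32²/(1.8 × 0.028) + 32 = 1024/0.0504 + 32 ≈ 20349.5 mm ≈ 20.3 m.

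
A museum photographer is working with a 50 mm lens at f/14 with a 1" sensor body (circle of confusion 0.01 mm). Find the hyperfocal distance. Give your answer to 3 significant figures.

Hyperfocal distance H = f²/(N·c) + f = 50²/(14 × 0.01) + 50 = 2500/0.14 + 50 ≈ 17907.1 mm ≈ 17.9 m.

17.9 m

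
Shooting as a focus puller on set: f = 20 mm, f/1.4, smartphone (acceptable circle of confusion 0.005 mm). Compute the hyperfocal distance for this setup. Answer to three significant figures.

57.2 m

Hyperfocal distance H = f²/(N·c) + f = 20²/(1.4 × 0.005) + 20 = 400/0.007 + 20 ≈ 57162.9 mm ≈ 57.2 m.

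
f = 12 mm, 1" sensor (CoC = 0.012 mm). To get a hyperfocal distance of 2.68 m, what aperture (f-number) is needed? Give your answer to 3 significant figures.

f/4.50

Rearrange H = f²/(N·c) + f for N: N = f² / ((H − f)·c).
N = 12² / ((2680 − 12) × 0.012) = 144 / 32.02 ≈ 4.50.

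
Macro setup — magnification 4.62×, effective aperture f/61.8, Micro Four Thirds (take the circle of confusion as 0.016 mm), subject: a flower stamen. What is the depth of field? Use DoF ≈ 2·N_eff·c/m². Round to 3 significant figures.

At magnification m, DoF ≈ 2·N_eff·c/m² = 2 × 61.8 × 0.016 / 4.62² = 1.978 / 21.34 ≈ 0.0927 mm.

0.0927 mm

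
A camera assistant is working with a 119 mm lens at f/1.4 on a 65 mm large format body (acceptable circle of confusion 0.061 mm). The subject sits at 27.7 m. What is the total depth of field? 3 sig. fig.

9.48 m

Hyperfocal distance H = f²/(N·c) + f = 119²/(1.4 × 0.061) + 119 = 14161/0.0854 + 119 ≈ 165938.7 mm ≈ 165.9 m.
Near limit Dn = s·(H − f)/(H + s − 2f) = 27700 × (165938.7 − 119) / (165938.7 + 27700 − 2 × 119) = 27700 × 165819.7 / 193400.7 ≈ 23749.7 mm.
Far limit Df = s·(H − f)/(H − s) = 27700 × (165938.7 − 119) / (165938.7 − 27700) = 27700 × 165819.7 / 138238.7 ≈ 33226.6 mm.
Depth of field = Df − Dn = 33226.6 − 23749.7 ≈ 9476.9 mm ≈ 9.48 m.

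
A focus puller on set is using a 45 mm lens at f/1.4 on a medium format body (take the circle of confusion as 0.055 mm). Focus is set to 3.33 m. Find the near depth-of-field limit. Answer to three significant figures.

Hyperfocal distance H = f²/(N·c) + f = 45²/(1.4 × 0.055) + 45 = 2025/0.077 + 45 ≈ 26343.7 mm ≈ 26.34 m.
Near limit Dn = s·(H − f)/(H + s − 2f) = 3330 × (26343.7 − 45) / (26343.7 + 3330 − 2 × 45) = 3330 × 26298.7 / 29583.7 ≈ 2960.2 mm ≈ 2.96 m.

2.96 m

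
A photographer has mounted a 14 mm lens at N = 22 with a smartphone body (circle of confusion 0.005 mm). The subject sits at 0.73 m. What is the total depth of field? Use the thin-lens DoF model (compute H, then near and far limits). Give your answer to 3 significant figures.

0.700 m

Hyperfocal distance H = f²/(N·c) + f = 14²/(22 × 0.005) + 14 = 196/0.11 + 14 ≈ 1795.8 mm ≈ 1.796 m.
Near limit Dn = s·(H − f)/(H + s − 2f) = 730 × (1795.8 − 14) / (1795.8 + 730 − 2 × 14) = 730 × 1781.8 / 2497.8 ≈ 520.75 mm.
Far limit Df = s·(H − f)/(H − s) = 730 × (1795.8 − 14) / (1795.8 − 730) = 730 × 1781.8 / 1065.8 ≈ 1220.40 mm.
Depth of field = Df − Dn = 1220.40 − 520.75 ≈ 699.65 mm ≈ 0.700 m.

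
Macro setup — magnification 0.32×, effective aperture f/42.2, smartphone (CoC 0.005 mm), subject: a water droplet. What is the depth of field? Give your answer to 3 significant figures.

At magnification m, DoF ≈ 2·N_eff·c/m² = 2 × 42.2 × 0.005 / 0.32² = 0.422 / 0.1024 ≈ 4.12 mm.

4.12 mm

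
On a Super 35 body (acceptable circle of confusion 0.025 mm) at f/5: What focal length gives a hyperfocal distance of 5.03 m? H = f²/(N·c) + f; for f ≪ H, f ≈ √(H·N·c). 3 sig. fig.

From H = f²/(N·c) + f, with f ≪ H: f ≈ √(H·N·c) = √(5030 × 5 × 0.025) = √628.75 ≈ 25.07 mm.
Exact: f² + N·c·f − N·c·H = 0 ⇒ f = (−N·c + √((N·c)² + 4·N·c·H))/2 = (−0.125 + √2515.0)/2 ≈ 25.012 mm ≈ 25.0 mm.

25.0 mm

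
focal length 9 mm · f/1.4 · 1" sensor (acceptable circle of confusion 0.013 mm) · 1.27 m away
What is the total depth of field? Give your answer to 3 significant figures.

0.782 m

Hyperfocal distance H = f²/(N·c) + f = 9²/(1.4 × 0.013) + 9 = 81/0.0182 + 9 ≈ 4459.5 mm ≈ 4.460 m.
Near limit Dn = s·(H − f)/(H + s − 2f) = 1270 × (4459.5 − 9) / (4459.5 + 1270 − 2 × 9) = 1270 × 4450.5 / 5711.5 ≈ 989.61 mm.
Far limit Df = s·(H − f)/(H − s) = 1270 × (4459.5 − 9) / (4459.5 − 1270) = 1270 × 4450.5 / 3189.5 ≈ 1772.10 mm.
Depth of field = Df − Dn = 1772.10 − 989.61 ≈ 782.49 mm ≈ 0.782 m.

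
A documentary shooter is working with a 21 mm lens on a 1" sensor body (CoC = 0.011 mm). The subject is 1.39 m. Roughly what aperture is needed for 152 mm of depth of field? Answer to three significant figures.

f/1.60

Write h = H − f = f²/(N·c). The thin-lens limits are Dn = s·h/(h + (s−f)) and Df = s·h/(h − (s−f)), so DoF = Df − Dn = 2·s·(s−f)·h / (h² − (s−f)²).
That is a quadratic in h: DoF·h² − 2·s·(s−f)·h − DoF·(s−f)² = 0 ⇒ h = (s−f)·(s + √(s² + DoF²)) / DoF = 1369 × (1390 + √(1390² + 152²)) / 152 = 1369 × (1390 + 1398.29) / 152 ≈ 25113 mm.
Then N = f²/(c·h) = 21² / (0.011 × 25113) = 441 / 276.24 ≈ 1.60.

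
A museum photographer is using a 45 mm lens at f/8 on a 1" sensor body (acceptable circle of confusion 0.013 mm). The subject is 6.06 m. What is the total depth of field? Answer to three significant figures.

Hyperfocal distance H = f²/(N·c) + f = 45²/(8 × 0.013) + 45 = 2025/0.104 + 45 ≈ 19516.2 mm ≈ 19.52 m.
Near limit Dn = s·(H − f)/(H + s − 2f) = 6060 × (19516.2 − 45) / (19516.2 + 6060 − 2 × 45) = 6060 × 19471.2 / 25486.2 ≈ 4629.8 mm.
Far limit Df = s·(H − f)/(H − s) = 6060 × (19516.2 − 45) / (19516.2 − 6060) = 6060 × 19471.2 / 13456.2 ≈ 8768.9 mm.
Depth of field = Df − Dn = 8768.9 − 4629.8 ≈ 4139.1 mm ≈ 4.14 m.

4.14 m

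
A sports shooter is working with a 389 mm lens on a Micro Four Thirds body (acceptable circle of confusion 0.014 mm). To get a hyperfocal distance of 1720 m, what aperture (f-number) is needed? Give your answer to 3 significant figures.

Rearrange H = f²/(N·c) + f for N: N = f² / ((H − f)·c).
N = 389² / ((1720000 − 389) × 0.014) = 151321 / 24075 ≈ 6.29.

f/6.29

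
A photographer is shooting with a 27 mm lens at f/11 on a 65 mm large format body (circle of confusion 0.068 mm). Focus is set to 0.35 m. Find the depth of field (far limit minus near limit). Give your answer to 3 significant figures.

261 mm

Hyperfocal distance H = f²/(N·c) + f = 27²/(11 × 0.068) + 27 = 729/0.748 + 27 ≈ 1001.6 mm ≈ 1.002 m.
Near limit Dn = s·(H − f)/(H + s − 2f) = 350 × (1001.6 − 27) / (1001.6 + 350 − 2 × 27) = 350 × 974.6 / 1297.6 ≈ 262.88 mm.
Far limit Df = s·(H − f)/(H − s) = 350 × (1001.6 − 27) / (1001.6 − 350) = 350 × 974.6 / 651.6 ≈ 523.50 mm.
Depth of field = Df − Dn = 523.50 − 262.88 ≈ 260.62 mm.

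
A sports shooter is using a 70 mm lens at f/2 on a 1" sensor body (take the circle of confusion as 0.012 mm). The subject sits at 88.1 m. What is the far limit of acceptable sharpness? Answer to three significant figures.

Hyperfocal distance H = f²/(N·c) + f = 70²/(2 × 0.012) + 70 = 4900/0.024 + 70 ≈ 204236.7 mm ≈ 204.2 m.
Far limit Df = s·(H − f)/(H − s) = 88100 × (204236.7 − 70) / (204236.7 − 88100) = 88100 × 204166.7 / 116136.7 ≈ 154879 mm ≈ 155 m.

155 m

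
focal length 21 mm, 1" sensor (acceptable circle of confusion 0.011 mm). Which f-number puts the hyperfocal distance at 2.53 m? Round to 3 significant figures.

Rearrange H = f²/(N·c) + f for N: N = f² / ((H − f)·c).
N = 21² / ((2530 − 21) × 0.011) = 441 / 27.60 ≈ 16.

f/16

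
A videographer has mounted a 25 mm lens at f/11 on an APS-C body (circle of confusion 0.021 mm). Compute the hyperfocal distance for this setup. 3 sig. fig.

2.73 m

Hyperfocal distance H = f²/(N·c) + f = 25²/(11 × 0.021) + 25 = 625/0.231 + 25 ≈ 2730.6 mm ≈ 2.73 m.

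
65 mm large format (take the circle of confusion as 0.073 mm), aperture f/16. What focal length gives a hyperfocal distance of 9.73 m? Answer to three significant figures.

106 mm

From H = f²/(N·c) + f, with f ≪ H: f ≈ √(H·N·c) = √(9730 × 16 × 0.073) = √11365 ≈ 106.6 mm.
Exact: f² + N·c·f − N·c·H = 0 ⇒ f = (−N·c + √((N·c)² + 4·N·c·H))/2 = (−1.168 + √45460)/2 ≈ 106.02 mm ≈ 106 mm.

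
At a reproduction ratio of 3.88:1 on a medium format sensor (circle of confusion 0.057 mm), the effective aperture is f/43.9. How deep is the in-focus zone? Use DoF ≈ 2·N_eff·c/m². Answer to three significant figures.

0.332 mm

At magnification m, DoF ≈ 2·N_eff·c/m² = 2 × 43.9 × 0.057 / 3.88² = 5.005 / 15.05 ≈ 0.332 mm.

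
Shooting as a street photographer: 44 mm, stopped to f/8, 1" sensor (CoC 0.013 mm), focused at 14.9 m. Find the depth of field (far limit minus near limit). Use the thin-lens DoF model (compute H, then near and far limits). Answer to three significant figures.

65.5 m

Hyperfocal distance H = f²/(N·c) + f = 44²/(8 × 0.013) + 44 = 1936/0.104 + 44 ≈ 18659.4 mm ≈ 18.66 m.
Near limit Dn = s·(H − f)/(H + s − 2f) = 14900 × (18659.4 − 44) / (18659.4 + 14900 − 2 × 44) = 14900 × 18615.4 / 33471.4 ≈ 8287 mm.
Far limit Df = s·(H − f)/(H − s) = 14900 × (18659.4 − 44) / (18659.4 − 14900) = 14900 × 18615.4 / 3759.4 ≈ 73780 mm.
Depth of field = Df − Dn = 73780 − 8287 ≈ 65493 mm ≈ 65.5 m.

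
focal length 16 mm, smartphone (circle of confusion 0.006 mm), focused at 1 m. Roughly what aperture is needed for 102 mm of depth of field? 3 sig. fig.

f/2.21

Write h = H − f = f²/(N·c). The thin-lens limits are Dn = s·h/(h + (s−f)) and Df = s·h/(h − (s−f)), so DoF = Df − Dn = 2·s·(s−f)·h / (h² − (s−f)²).
That is a quadratic in h: DoF·h² − 2·s·(s−f)·h − DoF·(s−f)² = 0 ⇒ h = (s−f)·(s + √(s² + DoF²)) / DoF = 984 × (1000 + √(1000² + 102²)) / 102 = 984 × (1000 + 1005.19) / 102 ≈ 19344 mm.
Then N = f²/(c·h) = 16² / (0.006 × 19344) = 256 / 116.07 ≈ 2.21.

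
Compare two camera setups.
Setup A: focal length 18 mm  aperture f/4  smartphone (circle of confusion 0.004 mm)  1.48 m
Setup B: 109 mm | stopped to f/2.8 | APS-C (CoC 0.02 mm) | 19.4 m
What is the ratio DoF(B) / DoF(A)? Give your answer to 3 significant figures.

Setup A: H = 18²/(4×0.004) + 18 ≈ 20268.0 mm; DoF = Df − Dn = 1595.17 − 1380.34 ≈ 214.83 mm.
Setup B: H = 109²/(2.8×0.02) + 109 ≈ 212269.7 mm; DoF = Df − Dn = 21340.4 − 17783.1 ≈ 3557.3 mm.
Ratio = 3557.3 / 214.83 ≈ 16.6.

16.6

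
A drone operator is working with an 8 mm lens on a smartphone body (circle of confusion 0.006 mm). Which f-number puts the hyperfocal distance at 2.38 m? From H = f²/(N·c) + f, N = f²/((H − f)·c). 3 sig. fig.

f/4.50

Rearrange H = f²/(N·c) + f for N: N = f² / ((H − f)·c).
N = 8² / ((2380 − 8) × 0.006) = 64 / 14.23 ≈ 4.50.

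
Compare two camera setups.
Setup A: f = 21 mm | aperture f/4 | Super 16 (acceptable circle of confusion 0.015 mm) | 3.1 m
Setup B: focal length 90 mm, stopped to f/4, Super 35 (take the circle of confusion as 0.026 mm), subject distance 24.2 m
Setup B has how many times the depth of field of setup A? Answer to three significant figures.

Setup A: H = 21²/(4×0.015) + 21 ≈ 7371.0 mm; DoF = Df − Dn = 5334.8 − 2184.8 ≈ 3150.0 mm.
Setup B: H = 90²/(4×0.026) + 90 ≈ 77974.6 mm; DoF = Df − Dn = 35050 − 18479 ≈ 16571 mm.
Ratio = 16571 / 3150.0 ≈ 5.26.

5.26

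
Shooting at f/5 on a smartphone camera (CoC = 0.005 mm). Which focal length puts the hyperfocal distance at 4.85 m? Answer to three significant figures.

11.0 mm

From H = f²/(N·c) + f, with f ≪ H: f ≈ √(H·N·c) = √(4850 × 5 × 0.005) = √121.25 ≈ 11.01 mm.
The +f correction barely moves this — solving exactly, f² + N·c·f − N·c·H = 0 ⇒ f = (−N·c + √((N·c)² + 4·N·c·H))/2 = (−0.025 + √485.00)/2 ≈ 10.999 mm, so f ≈ 11.0 mm.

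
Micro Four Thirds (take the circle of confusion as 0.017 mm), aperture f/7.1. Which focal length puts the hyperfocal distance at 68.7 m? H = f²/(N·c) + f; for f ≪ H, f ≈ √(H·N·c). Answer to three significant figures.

From H = f²/(N·c) + f, with f ≪ H: f ≈ √(H·N·c) = √(68700 × 7.1 × 0.017) = √8292.1 ≈ 91.06 mm.
Exact: f² + N·c·f − N·c·H = 0 ⇒ f = (−N·c + √((N·c)² + 4·N·c·H))/2 = (−0.1207 + √33168)/2 ≈ 91.001 mm ≈ 91.0 mm.

91.0 mm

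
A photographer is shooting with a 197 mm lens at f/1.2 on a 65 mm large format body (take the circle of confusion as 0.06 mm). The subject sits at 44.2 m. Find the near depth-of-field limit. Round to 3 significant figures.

Hyperfocal distance H = f²/(N·c) + f = 197²/(1.2 × 0.06) + 197 = 38809/0.072 + 197 ≈ 539210.9 mm ≈ 539.2 m.
Near limit Dn = s·(H − f)/(H + s − 2f) = 44200 × (539210.9 − 197) / (539210.9 + 44200 − 2 × 197) = 44200 × 539013.9 / 583016.9 ≈ 40864 mm ≈ 40.9 m.

40.9 m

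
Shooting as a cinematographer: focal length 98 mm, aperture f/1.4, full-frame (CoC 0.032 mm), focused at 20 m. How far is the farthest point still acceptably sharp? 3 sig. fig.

Hyperfocal distance H = f²/(N·c) + f = 98²/(1.4 × 0.032) + 98 = 9604/0.0448 + 98 ≈ 214473.0 mm ≈ 214.5 m.
Far limit Df = s·(H − f)/(H − s) = 20000 × (214473.0 − 98) / (214473.0 − 20000) = 20000 × 214375.0 / 194473.0 ≈ 22047 mm ≈ 22.0 m.

22.0 m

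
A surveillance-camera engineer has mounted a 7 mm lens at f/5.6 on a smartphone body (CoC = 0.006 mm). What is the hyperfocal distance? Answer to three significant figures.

1.47 m

Hyperfocal distance H = f²/(N·c) + f = 7²/(5.6 × 0.006) + 7 = 49/0.0336 + 7 ≈ 1465.3 mm ≈ 1.47 m.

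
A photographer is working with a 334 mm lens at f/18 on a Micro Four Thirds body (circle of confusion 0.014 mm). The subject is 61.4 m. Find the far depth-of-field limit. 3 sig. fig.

71.2 m

Hyperfocal distance H = f²/(N·c) + f = 334²/(18 × 0.014) + 334 = 111556/0.252 + 334 ≈ 443016.5 mm ≈ 443.0 m.
Far limit Df = s·(H − f)/(H − s) = 61400 × (443016.5 − 334) / (443016.5 − 61400) = 61400 × 442682.5 / 381616.5 ≈ 71225 mm ≈ 71.2 m.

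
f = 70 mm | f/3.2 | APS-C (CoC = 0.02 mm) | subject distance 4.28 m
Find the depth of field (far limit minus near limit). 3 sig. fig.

Hyperfocal distance H = f²/(N·c) + f = 70²/(3.2 × 0.02) + 70 = 4900/0.064 + 70 ≈ 76632.5 mm ≈ 76.63 m.
Near limit Dn = s·(H − f)/(H + s − 2f) = 4280 × (76632.5 − 70) / (76632.5 + 4280 − 2 × 70) = 4280 × 76562.5 / 80772.5 ≈ 4056.92 mm.
Far limit Df = s·(H − f)/(H − s) = 4280 × (76632.5 − 70) / (76632.5 − 4280) = 4280 × 76562.5 / 72352.5 ≈ 4529.04 mm.
Depth of field = Df − Dn = 4529.04 − 4056.92 ≈ 472.12 mm.

472 mm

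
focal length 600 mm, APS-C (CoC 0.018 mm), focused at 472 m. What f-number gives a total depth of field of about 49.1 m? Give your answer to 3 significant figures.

f/2.20

Write h = H − f = f²/(N·c). The thin-lens limits are Dn = s·h/(h + (s−f)) and Df = s·h/(h − (s−f)), so DoF = Df − Dn = 2·s·(s−f)·h / (h² − (s−f)²).
That is a quadratic in h: DoF·h² − 2·s·(s−f)·h − DoF·(s−f)² = 0 ⇒ h = (s−f)·(s + √(s² + DoF²)) / DoF = 471400 × (472000 + √(472000² + 49100²)) / 49100 = 471400 × (472000 + 474547) / 49100 ≈ 9087622 mm.
Then N = f²/(c·h) = 600² / (0.018 × 9087622) = 360000 / 163577 ≈ 2.20.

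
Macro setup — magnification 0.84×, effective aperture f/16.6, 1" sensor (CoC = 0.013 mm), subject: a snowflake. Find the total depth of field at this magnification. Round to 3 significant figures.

At magnification m, DoF ≈ 2·N_eff·c/m² = 2 × 16.6 × 0.013 / 0.84² = 0.4316 / 0.7056 ≈ 0.612 mm.

0.612 mm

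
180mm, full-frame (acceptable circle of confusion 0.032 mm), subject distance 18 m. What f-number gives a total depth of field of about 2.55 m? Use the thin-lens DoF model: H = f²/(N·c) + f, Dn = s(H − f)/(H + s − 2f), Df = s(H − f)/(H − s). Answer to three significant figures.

Write h = H − f = f²/(N·c). The thin-lens limits are Dn = s·h/(h + (s−f)) and Df = s·h/(h − (s−f)), so DoF = Df − Dn = 2·s·(s−f)·h / (h² − (s−f)²).
That is a quadratic in h: DoF·h² − 2·s·(s−f)·h − DoF·(s−f)² = 0 ⇒ h = (s−f)·(s + √(s² + DoF²)) / DoF = 17820 × (18000 + √(18000² + 2550²)) / 2550 = 17820 × (18000 + 18179.7) / 2550 ≈ 252832 mm.
Then N = f²/(c·h) = 180² / (0.032 × 252832) = 32400 / 8090.6 ≈ 4.

f/4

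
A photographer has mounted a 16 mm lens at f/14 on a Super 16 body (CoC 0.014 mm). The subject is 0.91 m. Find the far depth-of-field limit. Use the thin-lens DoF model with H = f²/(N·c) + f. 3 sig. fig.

2.88 m

Hyperfocal distance H = f²/(N·c) + f = 16²/(14 × 0.014) + 16 = 256/0.196 + 16 ≈ 1322.1 mm ≈ 1.322 m.
Far limit Df = s·(H − f)/(H − s) = 910 × (1322.1 − 16) / (1322.1 − 910) = 910 × 1306.1 / 412.1 ≈ 2884.0 mm ≈ 2.88 m.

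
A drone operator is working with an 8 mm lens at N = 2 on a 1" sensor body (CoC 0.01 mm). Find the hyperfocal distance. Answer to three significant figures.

3.21 m

Hyperfocal distance H = f²/(N·c) + f = 8²/(2 × 0.01) + 8 = 64/0.02 + 8 ≈ 3208.0 mm ≈ 3.21 m.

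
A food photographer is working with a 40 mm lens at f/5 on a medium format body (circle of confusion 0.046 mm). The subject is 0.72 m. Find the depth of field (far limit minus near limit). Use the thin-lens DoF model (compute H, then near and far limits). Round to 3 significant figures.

Hyperfocal distance H = f²/(N·c) + f = 40²/(5 × 0.046) + 40 = 1600/0.23 + 40 ≈ 6996.5 mm ≈ 6.997 m.
Near limit Dn = s·(H − f)/(H + s − 2f) = 720 × (6996.5 − 40) / (6996.5 + 720 − 2 × 40) = 720 × 6956.5 / 7636.5 ≈ 655.89 mm.
Far limit Df = s·(H − f)/(H − s) = 720 × (6996.5 − 40) / (6996.5 − 720) = 720 × 6956.5 / 6276.5 ≈ 798.00 mm.
Depth of field = Df − Dn = 798.00 − 655.89 ≈ 142.11 mm.

142 mm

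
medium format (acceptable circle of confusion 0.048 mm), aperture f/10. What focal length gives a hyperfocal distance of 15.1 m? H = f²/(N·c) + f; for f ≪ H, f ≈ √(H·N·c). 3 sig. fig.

84.9 mm

From H = f²/(N·c) + f, with f ≪ H: f ≈ √(H·N·c) = √(15100 × 10 × 0.048) = √7248.0 ≈ 85.14 mm.
Exact: f² + N·c·f − N·c·H = 0 ⇒ f = (−N·c + √((N·c)² + 4·N·c·H))/2 = (−0.48 + √28992)/2 ≈ 84.896 mm ≈ 84.9 mm.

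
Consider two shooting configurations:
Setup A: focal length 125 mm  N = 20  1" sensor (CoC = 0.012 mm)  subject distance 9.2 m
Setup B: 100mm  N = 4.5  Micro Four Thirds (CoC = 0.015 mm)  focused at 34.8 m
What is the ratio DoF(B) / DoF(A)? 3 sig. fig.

Setup A: H = 125²/(20×0.012) + 125 ≈ 65229.2 mm; DoF = Df − Dn = 10690.1 − 8074.5 ≈ 2615.6 mm.
Setup B: H = 100²/(4.5×0.015) + 100 ≈ 148248.1 mm; DoF = Df − Dn = 45444 − 28196 ≈ 17248 mm.
Ratio = 17248 / 2615.6 ≈ 6.59.

6.59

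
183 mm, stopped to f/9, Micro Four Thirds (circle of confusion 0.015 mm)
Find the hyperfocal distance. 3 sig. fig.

Hyperfocal distance H = f²/(N·c) + f = 183²/(9 × 0.015) + 183 = 33489/0.135 + 183 ≈ 248249.7 mm ≈ 248 m.

248 m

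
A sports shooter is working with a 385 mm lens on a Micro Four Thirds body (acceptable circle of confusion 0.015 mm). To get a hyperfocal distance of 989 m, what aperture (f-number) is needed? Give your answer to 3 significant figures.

f/10

Rearrange H = f²/(N·c) + f for N: N = f² / ((H − f)·c).
N = 385² / ((989000 − 385) × 0.015) = 148225 / 14829 ≈ 10.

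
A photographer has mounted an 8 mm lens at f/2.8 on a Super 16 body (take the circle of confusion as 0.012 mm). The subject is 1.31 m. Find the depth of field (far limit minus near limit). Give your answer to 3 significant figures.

Hyperfocal distance H = f²/(N·c) + f = 8²/(2.8 × 0.012) + 8 = 64/0.0336 + 8 ≈ 1912.8 mm ≈ 1.913 m.
Near limit Dn = s·(H − f)/(H + s − 2f) = 1310 × (1912.8 − 8) / (1912.8 + 1310 − 2 × 8) = 1310 × 1904.8 / 3206.8 ≈ 778.1 mm.
Far limit Df = s·(H − f)/(H − s) = 1310 × (1912.8 − 8) / (1912.8 − 1310) = 1310 × 1904.8 / 602.8 ≈ 4139.7 mm.
Depth of field = Df − Dn = 4139.7 − 778.1 ≈ 3361.6 mm ≈ 3.36 m.

3.36 m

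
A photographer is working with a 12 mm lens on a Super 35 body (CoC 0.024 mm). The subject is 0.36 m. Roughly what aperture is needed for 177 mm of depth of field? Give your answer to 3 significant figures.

Write h = H − f = f²/(N·c). The thin-lens limits are Dn = s·h/(h + (s−f)) and Df = s·h/(h − (s−f)), so DoF = Df − Dn = 2·s·(s−f)·h / (h² − (s−f)²).
That is a quadratic in h: DoF·h² − 2·s·(s−f)·h − DoF·(s−f)² = 0 ⇒ h = (s−f)·(s + √(s² + DoF²)) / DoF = 348 × (360 + √(360² + 177²)) / 177 = 348 × (360 + 401.160) / 177 ≈ 1496.5 mm.
Then N = f²/(c·h) = 12² / (0.024 × 1496.5) = 144 / 35.916 ≈ 4.01.

f/4.01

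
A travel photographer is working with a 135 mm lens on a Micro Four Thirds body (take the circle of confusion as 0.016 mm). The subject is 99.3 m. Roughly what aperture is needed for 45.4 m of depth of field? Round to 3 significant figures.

f/2.50

Write h = H − f = f²/(N·c). The thin-lens limits are Dn = s·h/(h + (s−f)) and Df = s·h/(h − (s−f)), so DoF = Df − Dn = 2·s·(s−f)·h / (h² − (s−f)²).
That is a quadratic in h: DoF·h² − 2·s·(s−f)·h − DoF·(s−f)² = 0 ⇒ h = (s−f)·(s + √(s² + DoF²)) / DoF = 99165 × (99300 + √(99300² + 45400²)) / 45400 = 99165 × (99300 + 109186) / 45400 ≈ 455386 mm.
Then N = f²/(c·h) = 135² / (0.016 × 455386) = 18225 / 7286.2 ≈ 2.50.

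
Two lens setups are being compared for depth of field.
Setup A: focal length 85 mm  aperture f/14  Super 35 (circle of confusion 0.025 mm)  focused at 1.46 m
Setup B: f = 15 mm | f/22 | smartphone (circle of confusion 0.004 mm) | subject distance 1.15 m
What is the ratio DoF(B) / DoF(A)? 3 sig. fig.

6.51

Setup A: H = 85²/(14×0.025) + 85 ≈ 20727.9 mm; DoF = Df − Dn = 1564.19 − 1368.82 ≈ 195.37 mm.
Setup B: H = 15²/(22×0.004) + 15 ≈ 2571.8 mm; DoF = Df − Dn = 2068.0 − 796.4 ≈ 1271.6 mm.
Ratio = 1271.6 / 195.37 ≈ 6.51.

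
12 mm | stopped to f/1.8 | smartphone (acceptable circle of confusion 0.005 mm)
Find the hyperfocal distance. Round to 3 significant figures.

16.0 m

Hyperfocal distance H = f²/(N·c) + f = 12²/(1.8 × 0.005) + 12 = 144/0.009 + 12 ≈ 16012.0 mm ≈ 16.0 m.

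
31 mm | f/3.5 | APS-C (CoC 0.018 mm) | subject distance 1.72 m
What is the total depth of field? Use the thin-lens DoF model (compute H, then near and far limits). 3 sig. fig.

Hyperfocal distance H = f²/(N·c) + f = 31²/(3.5 × 0.018) + 31 = 961/0.063 + 31 ≈ 15285.0 mm ≈ 15.28 m.
Near limit Dn = s·(H − f)/(H + s − 2f) = 1720 × (15285.0 − 31) / (15285.0 + 1720 − 2 × 31) = 1720 × 15254.0 / 16943.0 ≈ 1548.54 mm.
Far limit Df = s·(H − f)/(H − s) = 1720 × (15285.0 − 31) / (15285.0 − 1720) = 1720 × 15254.0 / 13565.0 ≈ 1934.16 mm.
Depth of field = Df − Dn = 1934.16 − 1548.54 ≈ 385.62 mm.

386 mm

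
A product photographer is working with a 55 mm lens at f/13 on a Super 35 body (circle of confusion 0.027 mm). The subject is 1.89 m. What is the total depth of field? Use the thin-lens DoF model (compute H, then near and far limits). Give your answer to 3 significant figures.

Hyperfocal distance H = f²/(N·c) + f = 55²/(13 × 0.027) + 55 = 3025/0.351 + 55 ≈ 8673.2 mm ≈ 8.673 m.
Near limit Dn = s·(H − f)/(H + s − 2f) = 1890 × (8673.2 − 55) / (8673.2 + 1890 − 2 × 55) = 1890 × 8618.2 / 10453.2 ≈ 1558.22 mm.
Far limit Df = s·(H − f)/(H − s) = 1890 × (8673.2 − 55) / (8673.2 − 1890) = 1890 × 8618.2 / 6783.2 ≈ 2401.28 mm.
Depth of field = Df − Dn = 2401.28 − 1558.22 ≈ 843.06 mm ≈ 0.843 m.

0.843 m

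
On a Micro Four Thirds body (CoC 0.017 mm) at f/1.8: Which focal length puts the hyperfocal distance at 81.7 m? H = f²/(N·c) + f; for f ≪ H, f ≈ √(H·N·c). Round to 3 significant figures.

50.0 mm

From H = f²/(N·c) + f, with f ≪ H: f ≈ √(H·N·c) = √(81700 × 1.8 × 0.017) = √2500.0 ≈ 50.00 mm.
The +f correction barely moves this — solving exactly, f² + N·c·f − N·c·H = 0 ⇒ f = (−N·c + √((N·c)² + 4·N·c·H))/2 = (−0.0306 + √10000)/2 ≈ 49.985 mm, so f ≈ 50.0 mm.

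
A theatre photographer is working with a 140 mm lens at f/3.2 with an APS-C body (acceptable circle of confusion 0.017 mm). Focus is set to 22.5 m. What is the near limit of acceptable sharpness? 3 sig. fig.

21.2 m

Hyperfocal distance H = f²/(N·c) + f = 140²/(3.2 × 0.017) + 140 = 19600/0.0544 + 140 ≈ 360434.1 mm ≈ 360.4 m.
Near limit Dn = s·(H − f)/(H + s − 2f) = 22500 × (360434.1 − 140) / (360434.1 + 22500 − 2 × 140) = 22500 × 360294.1 / 382654.1 ≈ 21185 mm ≈ 21.2 m.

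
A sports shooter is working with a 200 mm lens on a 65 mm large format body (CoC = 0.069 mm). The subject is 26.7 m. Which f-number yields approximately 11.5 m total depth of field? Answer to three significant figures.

f/4.51

Write h = H − f = f²/(N·c). The thin-lens limits are Dn = s·h/(h + (s−f)) and Df = s·h/(h − (s−f)), so DoF = Df − Dn = 2·s·(s−f)·h / (h² − (s−f)²).
That is a quadratic in h: DoF·h² − 2·s·(s−f)·h − DoF·(s−f)² = 0 ⇒ h = (s−f)·(s + √(s² + DoF²)) / DoF = 26500 × (26700 + √(26700² + 11500²)) / 11500 = 26500 × (26700 + 29071.3) / 11500 ≈ 128516 mm.
Then N = f²/(c·h) = 200² / (0.069 × 128516) = 40000 / 8867.6 ≈ 4.51.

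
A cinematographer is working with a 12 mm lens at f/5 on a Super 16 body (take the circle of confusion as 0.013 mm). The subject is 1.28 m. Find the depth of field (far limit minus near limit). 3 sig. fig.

2.18 m

Hyperfocal distance H = f²/(N·c) + f = 12²/(5 × 0.013) + 12 = 144/0.065 + 12 ≈ 2227.4 mm ≈ 2.227 m.
Near limit Dn = s·(H − f)/(H + s − 2f) = 1280 × (2227.4 − 12) / (2227.4 + 1280 − 2 × 12) = 1280 × 2215.4 / 3483.4 ≈ 814.1 mm.
Far limit Df = s·(H − f)/(H − s) = 1280 × (2227.4 − 12) / (2227.4 − 1280) = 1280 × 2215.4 / 947.4 ≈ 2993.2 mm.
Depth of field = Df − Dn = 2993.2 − 814.1 ≈ 2179.1 mm ≈ 2.18 m.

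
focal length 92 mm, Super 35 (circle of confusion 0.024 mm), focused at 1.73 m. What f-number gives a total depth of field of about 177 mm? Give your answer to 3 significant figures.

f/11

Write h = H − f = f²/(N·c). The thin-lens limits are Dn = s·h/(h + (s−f)) and Df = s·h/(h − (s−f)), so DoF = Df − Dn = 2·s·(s−f)·h / (h² − (s−f)²).
That is a quadratic in h: DoF·h² − 2·s·(s−f)·h − DoF·(s−f)² = 0 ⇒ h = (s−f)·(s + √(s² + DoF²)) / DoF = 1638 × (1730 + √(1730² + 177²)) / 177 = 1638 × (1730 + 1739.03) / 177 ≈ 32103 mm.
Then N = f²/(c·h) = 92² / (0.024 × 32103) = 8464 / 770.48 ≈ 11.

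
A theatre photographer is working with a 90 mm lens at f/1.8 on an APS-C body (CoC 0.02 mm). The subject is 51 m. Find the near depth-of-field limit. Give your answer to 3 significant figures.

41.6 m

Hyperfocal distance H = f²/(N·c) + f = 90²/(1.8 × 0.02) + 90 = 8100/0.036 + 90 ≈ 225090.0 mm ≈ 225.1 m.
Near limit Dn = s·(H − f)/(H + s − 2f) = 51000 × (225090.0 − 90) / (225090.0 + 51000 − 2 × 90) = 51000 × 225000.0 / 275910.0 ≈ 41590 mm ≈ 41.6 m.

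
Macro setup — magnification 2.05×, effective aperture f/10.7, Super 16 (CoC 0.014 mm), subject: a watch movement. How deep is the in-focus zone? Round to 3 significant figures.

At magnification m, DoF ≈ 2·N_eff·c/m² = 2 × 10.7 × 0.014 / 2.05² = 0.2996 / 4.202 ≈ 0.0713 mm.

0.0713 mm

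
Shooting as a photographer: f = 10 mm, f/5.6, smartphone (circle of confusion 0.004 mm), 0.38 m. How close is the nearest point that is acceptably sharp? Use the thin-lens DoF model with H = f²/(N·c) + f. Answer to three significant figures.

Hyperfocal distance H = f²/(N·c) + f = 10²/(5.6 × 0.004) + 10 = 100/0.0224 + 10 ≈ 4474.3 mm ≈ 4.474 m.
Near limit Dn = s·(H − f)/(H + s − 2f) = 380 × (4474.3 − 10) / (4474.3 + 380 − 2 × 10) = 380 × 4464.3 / 4834.3 ≈ 350.92 mm.

351 mm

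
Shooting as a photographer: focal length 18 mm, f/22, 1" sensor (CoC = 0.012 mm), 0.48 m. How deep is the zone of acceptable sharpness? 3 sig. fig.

421 mm

Hyperfocal distance H = f²/(N·c) + f = 18²/(22 × 0.012) + 18 = 324/0.264 + 18 ≈ 1245.3 mm ≈ 1.245 m.
Near limit Dn = s·(H − f)/(H + s − 2f) = 480 × (1245.3 − 18) / (1245.3 + 480 − 2 × 18) = 480 × 1227.3 / 1689.3 ≈ 348.72 mm.
Far limit Df = s·(H − f)/(H − s) = 480 × (1245.3 − 18) / (1245.3 − 480) = 480 × 1227.3 / 765.3 ≈ 769.78 mm.
Depth of field = Df − Dn = 769.78 − 348.72 ≈ 421.06 mm.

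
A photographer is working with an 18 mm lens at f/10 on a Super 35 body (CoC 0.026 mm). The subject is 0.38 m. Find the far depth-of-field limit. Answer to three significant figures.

Hyperfocal distance H = f²/(N·c) + f = 18²/(10 × 0.026) + 18 = 324/0.26 + 18 ≈ 1264.2 mm ≈ 1.264 m.
Far limit Df = s·(H − f)/(H − s) = 380 × (1264.2 − 18) / (1264.2 − 380) = 380 × 1246.2 / 884.2 ≈ 535.58 mm ≈ 0.536 m.

0.536 m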